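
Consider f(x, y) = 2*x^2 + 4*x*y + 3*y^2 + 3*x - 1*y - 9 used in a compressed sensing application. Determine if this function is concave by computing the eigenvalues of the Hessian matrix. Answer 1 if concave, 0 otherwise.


The Hessian of f(x,y) = 2*x^2 + 4*x*y + 3*y^2 + 3*x - 1*y - 9 is:
H = [[4, 4], [4, 6]]
Trace = 4 + 6 = 10
Determinant = 4*6 - (4)^2 = 8
Discriminant = (10)^2 - 4*8 = 68.0
Eigenvalues: lambda_1 = 0.8769, lambda_2 = 9.1231
The function is not concave.

0


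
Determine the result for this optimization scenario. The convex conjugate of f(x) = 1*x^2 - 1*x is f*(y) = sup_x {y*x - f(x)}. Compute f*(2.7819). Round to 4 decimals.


f*(y) = sup_x {y*x - a*x^2 - b*x} = sup_x {(y-b)*x - a*x^2}
FOC: (y - b) - 2a*x = 0 => x* = (y - b)/(2a)
x* = (2.7819 + 1)/(2*1) = 1.891
f*(2.7819) = (y-b)^2/(4a) = (2.7819 + 1)^2/(4*1)
= 14.3028/4 = 3.5757


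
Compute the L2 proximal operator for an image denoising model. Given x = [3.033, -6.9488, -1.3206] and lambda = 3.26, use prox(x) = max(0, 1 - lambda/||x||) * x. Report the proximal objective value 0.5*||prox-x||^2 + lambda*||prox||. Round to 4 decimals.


Step 1: Compute ||x||.
||x|| = 7.696
Step 2: Compute scaling factor.
scale = max(0, 1 - 3.26/7.696) = 0.5764
Step 3: prox(x) = [1.7482, -4.0053, -0.7612]
||prox(x)|| = 4.436
Step 4: Proximal objective.
0.5*||prox-x||^2 = 5.3138
lambda*||prox|| = 14.4614
Total = 19.7753


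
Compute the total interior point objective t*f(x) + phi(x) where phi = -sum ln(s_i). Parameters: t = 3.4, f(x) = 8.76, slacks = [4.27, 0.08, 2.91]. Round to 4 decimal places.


Step 1: Compute log-barrier.
ln values: [1.4516, -2.5257, 1.0682]
phi = -(1.4516 - 2.5257 + 1.0682) = 0.006
Step 2: Compute augmented objective.
t*f(x) = 3.4*8.76 = 29.784
Total = 29.784 + 0.006 = 29.79


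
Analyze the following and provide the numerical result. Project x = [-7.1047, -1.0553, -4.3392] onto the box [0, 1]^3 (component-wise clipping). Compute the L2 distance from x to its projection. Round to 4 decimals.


Project each component onto [0, 1].
clip(-7.1047) = 0.0, clip(-1.0553) = 0.0, clip(-4.3392) = 0.0
Projection = [0.0, 0.0, 0.0]
Squared diffs: [50.4768, 1.1137, 18.8287]
Distance = sqrt(70.4192) = 8.3916


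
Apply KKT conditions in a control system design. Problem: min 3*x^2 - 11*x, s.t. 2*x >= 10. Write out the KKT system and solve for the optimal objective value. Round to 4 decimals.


Step 1: Try lambda = 0 (constraint inactive).
x_unc = 11/(2*3) = 1.8333
Check: 2*1.8333 = 3.6666 < 10 -- violated!
Step 2: Constraint must be active: 2*x = 10
x* = 10/2 = 5.0
lambda = (2*3*5.0 - 11)/2 = 9.5
Step 3: Compute optimal value.
f(x*) = 3*5.0^2 - 11*5.0 = 20.0


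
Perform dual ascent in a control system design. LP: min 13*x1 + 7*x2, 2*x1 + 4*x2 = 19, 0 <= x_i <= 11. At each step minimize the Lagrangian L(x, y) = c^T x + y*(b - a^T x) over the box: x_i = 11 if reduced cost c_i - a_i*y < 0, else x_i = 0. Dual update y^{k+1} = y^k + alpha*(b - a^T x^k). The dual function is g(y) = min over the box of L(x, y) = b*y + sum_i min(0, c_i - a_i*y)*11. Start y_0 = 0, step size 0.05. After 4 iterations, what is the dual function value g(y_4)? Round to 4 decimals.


Dual ascent for LP: min 13*x1 + 7*x2, 2*x1 + 4*x2 = 19, 0 <= x_i <= 11
Step 1: y^k = 0.0, reduced costs: (13.0, 7.0)
  x^k = (0.0, 0.0), subgradient = b - a^T x = 19.0
  y^{k+1} = 0.0 + 0.05*19.0 = 0.95
Step 2: y^k = 0.95, reduced costs: (11.1, 3.2)
  x^k = (0.0, 0.0), subgradient = b - a^T x = 19.0
  y^{k+1} = 0.95 + 0.05*19.0 = 1.9
Step 3: y^k = 1.9, reduced costs: (9.2, -0.6)
  x^k = (0.0, 11.0), subgradient = b - a^T x = -25.0
  y^{k+1} = 1.9 + 0.05*-25.0 = 0.65
Step 4: y^k = 0.65, reduced costs: (11.7, 4.4)
  x^k = (0.0, 0.0), subgradient = b - a^T x = 19.0
  y^{k+1} = 0.65 + 0.05*19.0 = 1.6
Dual objective at y_4 = 1.6: reduced costs (9.8, 0.6), box minimizer x = (0.0, 0.0)
g(y_4) = b*y + (c1 - a1*y)*x1 + (c2 - a2*y)*x2 = 19*1.6 + 9.8*0.0 + 0.6*0.0 = 30.4 + 0.0 + 0.0 = 30.4


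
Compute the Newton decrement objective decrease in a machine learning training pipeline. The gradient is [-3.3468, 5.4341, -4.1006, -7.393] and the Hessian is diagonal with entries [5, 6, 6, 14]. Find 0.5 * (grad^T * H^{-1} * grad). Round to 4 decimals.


Step 1: H is diagonal, so H^(-1) * g = [-0.6694, 0.9057, -0.6834, -0.5281].
Step 2: g^T H^(-1) g = sum_i g_i^2 / H_ii
  = (-3.3468)^2/5 + (5.4341)^2/6 + (-4.1006)^2/6 + (-7.393)^2/14
  = 2.2402 + 4.9216 + 2.8025 + 3.904 = 13.8683
Step 3: Objective decrease = 0.5 * g^T H^(-1) g = 6.9342


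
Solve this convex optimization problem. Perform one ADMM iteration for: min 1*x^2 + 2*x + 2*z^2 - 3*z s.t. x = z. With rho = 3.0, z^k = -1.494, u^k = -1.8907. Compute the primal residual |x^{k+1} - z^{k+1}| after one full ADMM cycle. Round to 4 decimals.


ADMM iteration with rho = 3.0, z^k = -1.494, u^k = -1.8907
Step 1: x-update.
Minimize 1*x^2 + 2*x + (3.0/2)*(x + 1.494 - 1.8907)^2
FOC: (2*1 + 3.0)*x = -2 + 3.0*(-1.494 + 1.8907)
x^{k+1} = -0.162
Step 2: z-update.
Minimize 2*z^2 - 3*z + (3.0/2)*(-0.162 - z - 1.8907)^2
FOC: (2*2 + 3.0)*z = 3 + 3.0*(-0.162 - 1.8907)
z^{k+1} = -0.4511
Step 3: u-update.
u^{k+1} = -1.8907 - 0.162 + 0.4511 = -1.6015
Step 4: Primal residual = |-0.162 + 0.4511| = 0.2892


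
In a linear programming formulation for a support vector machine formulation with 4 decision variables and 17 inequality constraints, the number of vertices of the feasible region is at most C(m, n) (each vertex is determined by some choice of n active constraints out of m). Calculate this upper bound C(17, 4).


Each vertex corresponds to some choice of n active constraints out of m, so the number of vertices is at most C(m, n) = m! / (n!(m-n)!).
m = 17, n = 4
Numerator: 17 * 16 * 15 * 14
Denominator: 4! = 24
C(17, 4) = 2380


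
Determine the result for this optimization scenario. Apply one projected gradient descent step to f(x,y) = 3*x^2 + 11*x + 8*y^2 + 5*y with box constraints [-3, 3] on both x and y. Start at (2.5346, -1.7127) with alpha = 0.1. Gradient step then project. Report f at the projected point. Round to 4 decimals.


Step 1: Compute gradient at (2.5346, -1.7127).
grad_x = 2*3*2.5346 + 11 = 26.2076
grad_y = 2*8*-1.7127 + 5 = -22.4032
Step 2: Gradient step.
x_raw = 2.5346 - 0.1*26.2076 = -0.0862
y_raw = -1.7127 - 0.1*-22.4032 = 0.5276
Step 3: Project onto [-3, 3].
x_proj = clip(-0.0862) = -0.0862
y_proj = clip(0.5276) = 0.5276
Step 4: Evaluate f.
f(-0.0862, 0.5276) = 3.9397


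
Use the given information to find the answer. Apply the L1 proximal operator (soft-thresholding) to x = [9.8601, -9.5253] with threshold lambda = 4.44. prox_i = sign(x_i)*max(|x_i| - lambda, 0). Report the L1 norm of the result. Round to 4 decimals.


Soft-thresholding with lambda = 4.44:
prox(9.8601) = sign(9.8601)*max(|9.8601| - 4.44, 0) = 5.4201
prox(-9.5253) = sign(-9.5253)*max(|-9.5253| - 4.44, 0) = -5.0853
prox(x) = [5.4201, -5.0853]
||prox(x)||_1 = 5.4201 + 5.0853 = 10.5054


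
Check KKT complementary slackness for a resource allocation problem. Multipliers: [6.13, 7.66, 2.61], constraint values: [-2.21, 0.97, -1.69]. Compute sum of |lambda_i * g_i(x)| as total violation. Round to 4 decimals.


KKT complementary slackness check:
lambda_1 * g_1 = 6.13 * -2.21 = -13.5473
lambda_2 * g_2 = 7.66 * 0.97 = 7.4302
lambda_3 * g_3 = 2.61 * -1.69 = -4.4109
Total violation = 13.5473 + 7.4302 + 4.4109 = 25.3884


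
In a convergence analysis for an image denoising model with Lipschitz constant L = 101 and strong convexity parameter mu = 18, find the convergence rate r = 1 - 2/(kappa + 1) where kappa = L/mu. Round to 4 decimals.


Step 1: Compute the condition number.
kappa = L/mu = 101/18 = 5.6111
Step 2: Compute the convergence rate.
r = 1 - 2/(kappa + 1) = 1 - 2*mu/(L + mu) = (L - mu)/(L + mu) = 83/119 = 0.6975


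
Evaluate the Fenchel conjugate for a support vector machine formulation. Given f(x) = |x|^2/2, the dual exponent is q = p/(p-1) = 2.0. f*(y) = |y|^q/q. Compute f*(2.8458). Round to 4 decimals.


The conjugate exponent q satisfies 1/p + 1/q = 1.
p = 2, so q = 2/(2 - 1) = 2.0
|y|^q = 2.8458^2.0 = 8.0986
f*(2.8458) = 8.0986 / 2.0 = 4.0493


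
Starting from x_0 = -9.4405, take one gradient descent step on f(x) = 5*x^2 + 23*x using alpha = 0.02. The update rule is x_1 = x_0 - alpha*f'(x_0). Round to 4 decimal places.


We compute the gradient at x_0 and apply the update.
f'(x) = 10*x + 23
f'(-9.4405) = 10*-9.4405 + 23 = -71.405
x_1 = -9.4405 - 0.02*-71.405 = -8.0124


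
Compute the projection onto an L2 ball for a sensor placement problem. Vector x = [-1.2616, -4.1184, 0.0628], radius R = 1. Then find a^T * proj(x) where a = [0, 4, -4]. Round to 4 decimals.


Step 1: Compute ||x|| (intermediates to 6 decimals).
||x|| = sqrt((-1.2616)^2 + (-4.1184)^2 + 0.0628^2) = 4.30776
Step 2: Project.
Since ||x|| > R, scale = R/||x|| = 1/4.30776 = 0.232139, proj(x) = scale * x
proj(x) = [-0.292867, -0.956041, 0.014578]
Step 3: Dot product.
a^T * proj(x) = 0*(-0.292867) + 4*(-0.956041) - 4*0.014578 = -3.8825


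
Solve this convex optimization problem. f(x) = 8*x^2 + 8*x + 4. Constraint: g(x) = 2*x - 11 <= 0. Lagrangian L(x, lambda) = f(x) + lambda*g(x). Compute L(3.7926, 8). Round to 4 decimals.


Step 1: Evaluate f(x).
f(3.7926) = 8*3.7926^2 + 8*3.7926 + 4 = 149.4113
Step 2: Evaluate g(x).
g(3.7926) = 2*3.7926 - 11 = -3.4148
Step 3: Compute Lagrangian.
L = 149.4113 + 8*-3.4148 = 122.0929


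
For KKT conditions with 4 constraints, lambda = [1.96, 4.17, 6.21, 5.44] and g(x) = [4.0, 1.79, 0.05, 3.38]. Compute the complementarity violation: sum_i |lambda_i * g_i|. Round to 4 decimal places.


KKT complementary slackness check:
lambda_1 * g_1 = 1.96 * 4.0 = 7.84
lambda_2 * g_2 = 4.17 * 1.79 = 7.4643
lambda_3 * g_3 = 6.21 * 0.05 = 0.3105
lambda_4 * g_4 = 5.44 * 3.38 = 18.3872
Total violation = 7.84 + 7.4643 + 0.3105 + 18.3872 = 34.002


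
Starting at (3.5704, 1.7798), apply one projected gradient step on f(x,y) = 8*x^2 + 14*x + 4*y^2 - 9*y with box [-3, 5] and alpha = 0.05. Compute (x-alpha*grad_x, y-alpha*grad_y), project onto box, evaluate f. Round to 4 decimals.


Step 1: Compute gradient at (3.5704, 1.7798).
grad_x = 2*8*3.5704 + 14 = 71.1264
grad_y = 2*4*1.7798 - 9 = 5.2384
Step 2: Gradient step.
x_raw = 3.5704 - 0.05*71.1264 = 0.0141
y_raw = 1.7798 - 0.05*5.2384 = 1.5179
Step 3: Project onto [-3, 5].
x_proj = clip(0.0141) = 0.0141
y_proj = clip(1.5179) = 1.5179
Step 4: Evaluate f.
f(0.0141, 1.5179) = -4.2464


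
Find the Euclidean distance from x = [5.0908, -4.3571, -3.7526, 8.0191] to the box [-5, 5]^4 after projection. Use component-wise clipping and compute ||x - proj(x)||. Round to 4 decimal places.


Project each component onto [-5, 5].
clip(5.0908) = 5.0, clip(-4.3571) = -4.3571, clip(-3.7526) = -3.7526, clip(8.0191) = 5.0
Projection = [5.0, -4.3571, -3.7526, 5.0]
Squared diffs: [0.0082, 0.0, 0.0, 9.115]
Distance = sqrt(9.1232) = 3.0205


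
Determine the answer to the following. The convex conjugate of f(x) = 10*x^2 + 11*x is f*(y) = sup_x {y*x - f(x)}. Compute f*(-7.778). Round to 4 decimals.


f*(y) = sup_x {y*x - a*x^2 - b*x} = sup_x {(y-b)*x - a*x^2}
FOC: (y - b) - 2a*x = 0 => x* = (y - b)/(2a)
x* = (-7.778 - 11)/(2*10) = -0.9389
f*(-7.778) = (y-b)^2/(4a) = (-7.778 - 11)^2/(4*10)
= 352.6133/40 = 8.8153


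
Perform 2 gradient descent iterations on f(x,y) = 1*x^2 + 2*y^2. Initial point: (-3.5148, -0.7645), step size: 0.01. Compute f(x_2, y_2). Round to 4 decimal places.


Gradient descent on f(x,y) = 1*x^2 + 2*y^2.
Starting point: (-3.5148, -0.7645), alpha = 0.01
Step 1: grad_x = 2*1*-3.5148 = -7.0296, grad_y = 2*2*-0.7645 = -3.058
  x_1 = -3.5148 - 0.01*-7.0296 = -3.4445
  y_1 = -0.7645 - 0.01*-3.058 = -0.7339
Step 2: grad_x = 2*1*-3.4445 = -6.889, grad_y = 2*2*-0.7339 = -2.9357
  x_2 = -3.4445 - 0.01*-6.889 = -3.3756
  y_2 = -0.7339 - 0.01*-2.9357 = -0.7046
f(-3.3756, -0.7046) = 1*(-3.3756)^2 + 2*(-0.7046)^2 = 12.3876


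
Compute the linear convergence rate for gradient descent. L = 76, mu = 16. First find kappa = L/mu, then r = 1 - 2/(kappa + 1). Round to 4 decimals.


Step 1: Compute the condition number.
kappa = L/mu = 76/16 = 4.75
Step 2: Compute the convergence rate.
r = 1 - 2/(kappa + 1) = 1 - 2*mu/(L + mu) = (L - mu)/(L + mu) = 60/92 = 0.6522


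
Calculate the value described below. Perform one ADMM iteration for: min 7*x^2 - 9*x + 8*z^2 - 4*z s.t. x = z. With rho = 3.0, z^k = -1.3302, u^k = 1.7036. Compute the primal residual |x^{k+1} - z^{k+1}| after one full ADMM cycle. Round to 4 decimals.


ADMM iteration with rho = 3.0, z^k = -1.3302, u^k = 1.7036
Step 1: x-update.
Minimize 7*x^2 - 9*x + (3.0/2)*(x + 1.3302 + 1.7036)^2
FOC: (2*7 + 3.0)*x = 9 + 3.0*(-1.3302 - 1.7036)
x^{k+1} = -0.006
Step 2: z-update.
Minimize 8*z^2 - 4*z + (3.0/2)*(-0.006 - z + 1.7036)^2
FOC: (2*8 + 3.0)*z = 4 + 3.0*(-0.006 + 1.7036)
z^{k+1} = 0.4786
Step 3: u-update.
u^{k+1} = 1.7036 - 0.006 - 0.4786 = 1.2191
Step 4: Primal residual = |-0.006 - 0.4786| = 0.4845


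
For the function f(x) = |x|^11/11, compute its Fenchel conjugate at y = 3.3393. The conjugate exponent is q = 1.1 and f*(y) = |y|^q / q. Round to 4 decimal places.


The conjugate exponent q satisfies 1/p + 1/q = 1.
p = 11, so q = 11/(11 - 1) = 1.1
|y|^q = 3.3393^1.1 = 3.7672
f*(3.3393) = 3.7672 / 1.1 = 3.4247


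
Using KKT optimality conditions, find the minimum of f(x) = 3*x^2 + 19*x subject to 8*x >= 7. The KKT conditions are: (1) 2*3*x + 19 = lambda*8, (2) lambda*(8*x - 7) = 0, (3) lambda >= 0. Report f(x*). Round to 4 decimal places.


Step 1: Try lambda = 0 (constraint inactive).
x_unc = -19/(2*3) = -3.1667
Check: 8*-3.1667 = -25.3336 < 7 -- violated!
Step 2: Constraint must be active: 8*x = 7
x* = 7/8 = 0.875
lambda = (2*3*0.875 + 19)/8 = 3.0313
Step 3: Compute optimal value.
f(x*) = 3*0.875^2 + 19*0.875 = 18.9219


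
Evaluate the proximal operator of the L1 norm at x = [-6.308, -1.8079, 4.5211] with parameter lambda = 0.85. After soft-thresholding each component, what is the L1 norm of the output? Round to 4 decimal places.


Soft-thresholding with lambda = 0.85:
prox(-6.308) = sign(-6.308)*max(|-6.308| - 0.85, 0) = -5.458
prox(-1.8079) = sign(-1.8079)*max(|-1.8079| - 0.85, 0) = -0.9579
prox(4.5211) = sign(4.5211)*max(|4.5211| - 0.85, 0) = 3.6711
prox(x) = [-5.458, -0.9579, 3.6711]
||prox(x)||_1 = 5.458 + 0.9579 + 3.6711 = 10.087


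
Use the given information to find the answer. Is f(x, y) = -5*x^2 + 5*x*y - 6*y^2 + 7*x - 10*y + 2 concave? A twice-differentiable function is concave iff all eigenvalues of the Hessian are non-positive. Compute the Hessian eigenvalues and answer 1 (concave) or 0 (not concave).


The Hessian of f(x,y) = -5*x^2 + 5*x*y - 6*y^2 + 7*x - 10*y + 2 is:
H = [[-10, 5], [5, -12]]
Trace = -10 - 12 = -22
Determinant = -10*-12 - (5)^2 = 95
Discriminant = (-22)^2 - 4*95 = 104.0
Eigenvalues: lambda_1 = -16.099, lambda_2 = -5.901
The function is concave.

1


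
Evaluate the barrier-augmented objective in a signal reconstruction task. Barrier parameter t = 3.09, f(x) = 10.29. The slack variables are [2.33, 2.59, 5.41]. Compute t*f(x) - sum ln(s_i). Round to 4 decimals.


Step 1: Compute log-barrier.
ln values: [0.8459, 0.9517, 1.6882]
phi = -(0.8459 + 0.9517 + 1.6882) = -3.4858
Step 2: Compute augmented objective.
t*f(x) = 3.09*10.29 = 31.7961
Total = 31.7961 - 3.4858 = 28.3103


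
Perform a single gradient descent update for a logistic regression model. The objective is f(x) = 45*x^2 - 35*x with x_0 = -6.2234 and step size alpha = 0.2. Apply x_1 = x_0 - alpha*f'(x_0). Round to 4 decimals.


We compute the gradient at x_0 and apply the update.
f'(x) = 90*x - 35
f'(-6.2234) = 90*-6.2234 - 35 = -595.106
x_1 = -6.2234 - 0.2*-595.106 = 112.7978


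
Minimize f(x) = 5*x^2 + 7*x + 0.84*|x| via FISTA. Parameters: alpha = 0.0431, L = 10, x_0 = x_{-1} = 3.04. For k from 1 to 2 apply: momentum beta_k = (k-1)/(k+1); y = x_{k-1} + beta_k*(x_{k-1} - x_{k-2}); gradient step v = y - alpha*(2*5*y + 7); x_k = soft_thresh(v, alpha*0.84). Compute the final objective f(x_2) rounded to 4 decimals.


FISTA on f(x) = 5*x^2 + 7*x + 0.84*|x|
L = 10, alpha = 0.0431
Iteration 1: beta = 0.0, y = 3.04 + 0.0*(3.04 - 3.04) = 3.04
  grad(y) = 37.4, v = y - alpha*grad = 1.4281
  prox(v) = soft_thresh(1.4281, 0.0362) = 1.3919
Iteration 2: beta = 0.3333, y = 1.3919 + 0.3333*(1.3919 - 3.04) = 0.8425
  grad(y) = 15.4247, v = y - alpha*grad = 0.1777
  prox(v) = soft_thresh(0.1777, 0.0362) = 0.1415
f(x_2) = 5*0.1415^2 + 7*0.1415 + 0.84*|0.1415| = 1.2091


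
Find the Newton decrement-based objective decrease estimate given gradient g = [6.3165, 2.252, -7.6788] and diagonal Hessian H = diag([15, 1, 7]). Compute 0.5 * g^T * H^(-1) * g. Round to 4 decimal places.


Step 1: H is diagonal, so H^(-1) * g = [0.4211, 2.252, -1.097].
Step 2: g^T H^(-1) g = sum_i g_i^2 / H_ii
  = (6.3165)^2/15 + (2.252)^2/1 + (-7.6788)^2/7
  = 2.6599 + 5.0715 + 8.4234 = 16.1548
Step 3: Objective decrease = 0.5 * g^T H^(-1) g = 8.0774


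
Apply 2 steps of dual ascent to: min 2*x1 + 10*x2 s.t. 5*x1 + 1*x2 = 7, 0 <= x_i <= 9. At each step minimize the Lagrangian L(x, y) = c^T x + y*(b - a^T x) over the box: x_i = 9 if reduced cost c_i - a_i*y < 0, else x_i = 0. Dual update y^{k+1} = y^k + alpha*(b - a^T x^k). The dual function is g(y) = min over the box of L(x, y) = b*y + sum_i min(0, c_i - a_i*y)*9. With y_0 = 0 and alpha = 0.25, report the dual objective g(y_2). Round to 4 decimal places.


Dual ascent for LP: min 2*x1 + 10*x2, 5*x1 + 1*x2 = 7, 0 <= x_i <= 9
Step 1: y^k = 0.0, reduced costs: (2.0, 10.0)
  x^k = (0.0, 0.0), subgradient = b - a^T x = 7.0
  y^{k+1} = 0.0 + 0.25*7.0 = 1.75
Step 2: y^k = 1.75, reduced costs: (-6.75, 8.25)
  x^k = (9.0, 0.0), subgradient = b - a^T x = -38.0
  y^{k+1} = 1.75 + 0.25*-38.0 = -7.75
Dual objective at y_2 = -7.75: reduced costs (40.75, 17.75), box minimizer x = (0.0, 0.0)
g(y_2) = b*y + (c1 - a1*y)*x1 + (c2 - a2*y)*x2 = 7*(-7.75) + 40.75*0.0 + 17.75*0.0 = -54.25 + 0.0 + 0.0 = -54.25


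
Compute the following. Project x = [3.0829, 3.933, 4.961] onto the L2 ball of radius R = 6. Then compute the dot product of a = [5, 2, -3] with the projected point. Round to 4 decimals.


Step 1: Compute ||x|| (intermediates to 6 decimals).
||x|| = sqrt(3.0829^2 + 3.933^2 + 4.961^2) = 7.041611
Step 2: Project.
Since ||x|| > R, scale = R/||x|| = 6/7.041611 = 0.852078, proj(x) = scale * x
proj(x) = [2.626871, 3.351223, 4.227159]
Step 3: Dot product.
a^T * proj(x) = 5*2.626871 + 2*3.351223 - 3*4.227159 = 7.1553


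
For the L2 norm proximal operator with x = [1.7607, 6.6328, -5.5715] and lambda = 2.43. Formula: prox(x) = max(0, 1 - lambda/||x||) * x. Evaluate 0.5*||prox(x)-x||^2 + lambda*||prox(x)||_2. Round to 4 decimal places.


Step 1: Compute ||x||.
||x|| = 8.8394
Step 2: Compute scaling factor.
scale = max(0, 1 - 2.43/8.8394) = 0.7251
Step 3: prox(x) = [1.2767, 4.8094, -4.0399]
||prox(x)|| = 6.4094
Step 4: Proximal objective.
0.5*||prox-x||^2 = 2.9525
lambda*||prox|| = 15.5748
Total = 18.5274


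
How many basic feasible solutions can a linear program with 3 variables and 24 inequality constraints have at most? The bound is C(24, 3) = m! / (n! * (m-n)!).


Each vertex corresponds to some choice of n active constraints out of m, so the number of vertices is at most C(m, n) = m! / (n!(m-n)!).
m = 24, n = 3
Numerator: 24 * 23 * 22
Denominator: 3! = 6
C(24, 3) = 2024


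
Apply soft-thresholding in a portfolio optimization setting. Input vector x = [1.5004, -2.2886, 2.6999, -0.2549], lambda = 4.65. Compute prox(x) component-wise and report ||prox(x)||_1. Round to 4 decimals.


Soft-thresholding with lambda = 4.65:
prox(1.5004) = sign(1.5004)*max(|1.5004| - 4.65, 0) = 0.0
prox(-2.2886) = sign(-2.2886)*max(|-2.2886| - 4.65, 0) = 0.0
prox(2.6999) = sign(2.6999)*max(|2.6999| - 4.65, 0) = 0.0
prox(-0.2549) = sign(-0.2549)*max(|-0.2549| - 4.65, 0) = 0.0
prox(x) = [0.0, 0.0, 0.0, 0.0]
||prox(x)||_1 = 0.0 + 0.0 + 0.0 + 0.0 = 0.0


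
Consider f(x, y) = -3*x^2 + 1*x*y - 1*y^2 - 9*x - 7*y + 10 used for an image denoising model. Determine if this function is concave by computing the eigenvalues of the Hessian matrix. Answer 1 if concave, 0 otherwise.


The Hessian of f(x,y) = -3*x^2 + 1*x*y - 1*y^2 - 9*x - 7*y + 10 is:
H = [[-6, 1], [1, -2]]
Trace = -6 - 2 = -8
Determinant = -6*-2 - (1)^2 = 11
Discriminant = (-8)^2 - 4*11 = 20.0
Eigenvalues: lambda_1 = -6.2361, lambda_2 = -1.7639
The function is concave.

1


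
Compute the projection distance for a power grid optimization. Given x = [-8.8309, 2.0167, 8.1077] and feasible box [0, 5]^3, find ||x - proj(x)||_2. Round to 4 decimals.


Project each component onto [0, 5].
clip(-8.8309) = 0.0, clip(2.0167) = 2.0167, clip(8.1077) = 5.0
Projection = [0.0, 2.0167, 5.0]
Squared diffs: [77.9848, 0.0, 9.6578]
Distance = sqrt(87.6426) = 9.3618


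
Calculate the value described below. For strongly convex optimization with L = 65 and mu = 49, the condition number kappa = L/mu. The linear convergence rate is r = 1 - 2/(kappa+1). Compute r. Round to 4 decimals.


Step 1: Compute the condition number.
kappa = L/mu = 65/49 = 1.3265
Step 2: Compute the convergence rate.
r = 1 - 2/(kappa + 1) = 1 - 2*mu/(L + mu) = (L - mu)/(L + mu) = 16/114 = 0.1404


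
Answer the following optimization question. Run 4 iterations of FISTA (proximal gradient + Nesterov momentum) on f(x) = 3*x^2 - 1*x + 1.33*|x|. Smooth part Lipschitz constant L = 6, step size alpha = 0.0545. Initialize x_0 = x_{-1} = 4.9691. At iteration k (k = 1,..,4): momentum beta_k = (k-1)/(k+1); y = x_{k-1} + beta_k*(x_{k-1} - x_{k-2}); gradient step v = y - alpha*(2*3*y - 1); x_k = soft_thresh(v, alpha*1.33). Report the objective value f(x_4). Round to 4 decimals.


FISTA on f(x) = 3*x^2 - 1*x + 1.33*|x|
L = 6, alpha = 0.0545
Iteration 1: beta = 0.0, y = 4.9691 + 0.0*(4.9691 - 4.9691) = 4.9691
  grad(y) = 28.8146, v = y - alpha*grad = 3.3987
  prox(v) = soft_thresh(3.3987, 0.0725) = 3.3262
Iteration 2: beta = 0.3333, y = 3.3262 + 0.3333*(3.3262 - 4.9691) = 2.7786
  grad(y) = 15.6716, v = y - alpha*grad = 1.9245
  prox(v) = soft_thresh(1.9245, 0.0725) = 1.852
Iteration 3: beta = 0.5, y = 1.852 + 0.5*(1.852 - 3.3262) = 1.1149
  grad(y) = 5.6894, v = y - alpha*grad = 0.8048
  prox(v) = soft_thresh(0.8048, 0.0725) = 0.7323
Iteration 4: beta = 0.6, y = 0.7323 + 0.6*(0.7323 - 1.852) = 0.0605
  grad(y) = -0.6367, v = y - alpha*grad = 0.0952
  prox(v) = soft_thresh(0.0952, 0.0725) = 0.0228
f(x_4) = 3*0.0228^2 - 1*0.0228 + 1.33*|0.0228| = 0.0091


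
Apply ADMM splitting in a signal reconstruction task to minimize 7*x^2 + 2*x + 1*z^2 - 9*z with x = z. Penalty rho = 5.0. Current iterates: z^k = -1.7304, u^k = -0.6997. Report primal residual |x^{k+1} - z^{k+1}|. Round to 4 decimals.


ADMM iteration with rho = 5.0, z^k = -1.7304, u^k = -0.6997
Step 1: x-update.
Minimize 7*x^2 + 2*x + (5.0/2)*(x + 1.7304 - 0.6997)^2
FOC: (2*7 + 5.0)*x = -2 + 5.0*(-1.7304 + 0.6997)
x^{k+1} = -0.3765
Step 2: z-update.
Minimize 1*z^2 - 9*z + (5.0/2)*(-0.3765 - z - 0.6997)^2
FOC: (2*1 + 5.0)*z = 9 + 5.0*(-0.3765 - 0.6997)
z^{k+1} = 0.517
Step 3: u-update.
u^{k+1} = -0.6997 - 0.3765 - 0.517 = -1.5932
Step 4: Primal residual = |-0.3765 - 0.517| = 0.8935


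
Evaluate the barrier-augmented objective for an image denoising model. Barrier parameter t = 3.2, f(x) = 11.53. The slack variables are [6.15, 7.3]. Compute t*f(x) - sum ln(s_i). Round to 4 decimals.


Step 1: Compute log-barrier.
ln values: [1.8165, 1.9879]
phi = -(1.8165 + 1.9879) = -3.8043
Step 2: Compute augmented objective.
t*f(x) = 3.2*11.53 = 36.896
Total = 36.896 - 3.8043 = 33.0917


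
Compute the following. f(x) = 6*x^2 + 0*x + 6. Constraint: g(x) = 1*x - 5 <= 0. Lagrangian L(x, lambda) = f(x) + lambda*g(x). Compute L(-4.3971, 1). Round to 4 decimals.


Step 1: Evaluate f(x).
f(-4.3971) = 6*(-4.3971)^2 + 0*(-4.3971) + 6 = 122.0069
Step 2: Evaluate g(x).
g(-4.3971) = 1*-4.3971 - 5 = -9.3971
Step 3: Compute Lagrangian.
L = 122.0069 + 1*-9.3971 = 112.6098


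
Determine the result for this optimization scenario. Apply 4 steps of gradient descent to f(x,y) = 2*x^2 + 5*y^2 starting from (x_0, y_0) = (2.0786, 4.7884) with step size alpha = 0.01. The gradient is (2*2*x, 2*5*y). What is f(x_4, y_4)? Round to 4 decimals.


Gradient descent on f(x,y) = 2*x^2 + 5*y^2.
Starting point: (2.0786, 4.7884), alpha = 0.01
Step 1: grad_x = 2*2*2.0786 = 8.3144, grad_y = 2*5*4.7884 = 47.884
  x_1 = 2.0786 - 0.01*8.3144 = 1.9955
  y_1 = 4.7884 - 0.01*47.884 = 4.3096
Step 2: grad_x = 2*2*1.9955 = 7.9818, grad_y = 2*5*4.3096 = 43.0956
  x_2 = 1.9955 - 0.01*7.9818 = 1.9156
  y_2 = 4.3096 - 0.01*43.0956 = 3.8786
Step 3: grad_x = 2*2*1.9156 = 7.6626, grad_y = 2*5*3.8786 = 38.786
  x_3 = 1.9156 - 0.01*7.6626 = 1.839
  y_3 = 3.8786 - 0.01*38.786 = 3.4907
Step 4: grad_x = 2*2*1.839 = 7.356, grad_y = 2*5*3.4907 = 34.9074
  x_4 = 1.839 - 0.01*7.356 = 1.7655
  y_4 = 3.4907 - 0.01*34.9074 = 3.1417
f(1.7655, 3.1417) = 2*1.7655^2 + 5*3.1417^2 = 55.5841


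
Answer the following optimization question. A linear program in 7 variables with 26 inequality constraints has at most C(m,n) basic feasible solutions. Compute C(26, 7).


Each vertex corresponds to some choice of n active constraints out of m, so the number of vertices is at most C(m, n) = m! / (n!(m-n)!).
m = 26, n = 7
Numerator: 26 * 25 * 24 * 23 * 22 * 21 * 20
Denominator: 7! = 5040
C(26, 7) = 657800


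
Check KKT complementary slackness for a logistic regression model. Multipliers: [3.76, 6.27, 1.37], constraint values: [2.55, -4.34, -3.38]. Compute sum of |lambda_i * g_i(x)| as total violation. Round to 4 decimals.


KKT complementary slackness check:
lambda_1 * g_1 = 3.76 * 2.55 = 9.588
lambda_2 * g_2 = 6.27 * -4.34 = -27.2118
lambda_3 * g_3 = 1.37 * -3.38 = -4.6306
Total violation = 9.588 + 27.2118 + 4.6306 = 41.4304


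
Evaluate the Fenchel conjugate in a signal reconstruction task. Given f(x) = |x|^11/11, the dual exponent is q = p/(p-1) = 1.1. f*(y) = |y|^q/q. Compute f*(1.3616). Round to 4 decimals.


The conjugate exponent q satisfies 1/p + 1/q = 1.
p = 11, so q = 11/(11 - 1) = 1.1
|y|^q = 1.3616^1.1 = 1.4043
f*(1.3616) = 1.4043 / 1.1 = 1.2766


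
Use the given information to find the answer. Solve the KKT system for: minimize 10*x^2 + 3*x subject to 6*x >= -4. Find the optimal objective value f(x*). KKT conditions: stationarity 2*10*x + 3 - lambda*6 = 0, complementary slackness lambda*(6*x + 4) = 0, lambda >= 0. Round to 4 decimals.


Step 1: Try lambda = 0 (constraint inactive).
Stationarity: 2*10*x + 3 = 0
x* = -3/(2*10) = -0.15
Check constraint: 6*-0.15 = -0.9 >= -4 -- satisfied.
Step 2: Compute optimal value.
f(x*) = 10*(-0.15)^2 + 3*(-0.15) = -0.225


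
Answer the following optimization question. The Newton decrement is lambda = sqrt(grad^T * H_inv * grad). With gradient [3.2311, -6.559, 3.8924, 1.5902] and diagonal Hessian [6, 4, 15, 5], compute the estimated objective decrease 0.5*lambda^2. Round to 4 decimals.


Step 1: H is diagonal, so H^(-1) * g = [0.5385, -1.6398, 0.2595, 0.318].
Step 2: g^T H^(-1) g = sum_i g_i^2 / H_ii
  = (3.2311)^2/6 + (-6.559)^2/4 + (3.8924)^2/15 + (1.5902)^2/5
  = 1.74 + 10.7551 + 1.0101 + 0.5057 = 14.0109
Step 3: Objective decrease = 0.5 * g^T H^(-1) g = 7.0055


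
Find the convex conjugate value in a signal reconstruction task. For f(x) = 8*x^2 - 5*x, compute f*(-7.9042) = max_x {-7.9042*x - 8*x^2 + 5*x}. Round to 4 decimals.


f*(y) = sup_x {y*x - a*x^2 - b*x} = sup_x {(y-b)*x - a*x^2}
FOC: (y - b) - 2a*x = 0 => x* = (y - b)/(2a)
x* = (-7.9042 + 5)/(2*8) = -0.1815
f*(-7.9042) = (y-b)^2/(4a) = (-7.9042 + 5)^2/(4*8)
= 8.4344/32 = 0.2636


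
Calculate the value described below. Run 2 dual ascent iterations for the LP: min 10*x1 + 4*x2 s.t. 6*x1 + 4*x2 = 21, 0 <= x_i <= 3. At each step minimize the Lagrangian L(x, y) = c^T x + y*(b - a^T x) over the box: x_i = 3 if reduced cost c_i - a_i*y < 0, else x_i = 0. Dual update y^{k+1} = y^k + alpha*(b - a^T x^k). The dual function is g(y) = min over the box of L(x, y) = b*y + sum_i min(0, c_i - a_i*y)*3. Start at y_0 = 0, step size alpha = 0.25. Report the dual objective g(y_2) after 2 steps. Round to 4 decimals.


Dual ascent for LP: min 10*x1 + 4*x2, 6*x1 + 4*x2 = 21, 0 <= x_i <= 3
Step 1: y^k = 0.0, reduced costs: (10.0, 4.0)
  x^k = (0.0, 0.0), subgradient = b - a^T x = 21.0
  y^{k+1} = 0.0 + 0.25*21.0 = 5.25
Step 2: y^k = 5.25, reduced costs: (-21.5, -17.0)
  x^k = (3.0, 3.0), subgradient = b - a^T x = -9.0
  y^{k+1} = 5.25 + 0.25*-9.0 = 3.0
Dual objective at y_2 = 3.0: reduced costs (-8.0, -8.0), box minimizer x = (3.0, 3.0)
g(y_2) = b*y + (c1 - a1*y)*x1 + (c2 - a2*y)*x2 = 21*3.0 + (-8.0)*3.0 + (-8.0)*3.0 = 63.0 - 24.0 - 24.0 = 15.0


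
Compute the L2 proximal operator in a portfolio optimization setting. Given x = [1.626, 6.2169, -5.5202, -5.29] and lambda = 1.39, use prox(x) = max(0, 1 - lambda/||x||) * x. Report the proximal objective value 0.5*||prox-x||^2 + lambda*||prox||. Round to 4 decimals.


Step 1: Compute ||x||.
||x|| = 9.9875
Step 2: Compute scaling factor.
scale = max(0, 1 - 1.39/9.9875) = 0.8608
Step 3: prox(x) = [1.3997, 5.3517, -4.7519, -4.5538]
||prox(x)|| = 8.5975
Step 4: Proximal objective.
0.5*||prox-x||^2 = 0.9661
lambda*||prox|| = 11.9505
Total = 12.9166


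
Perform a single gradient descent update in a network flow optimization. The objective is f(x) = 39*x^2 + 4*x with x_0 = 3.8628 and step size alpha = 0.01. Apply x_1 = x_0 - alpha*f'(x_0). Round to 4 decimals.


We compute the gradient at x_0 and apply the update.
f'(x) = 78*x + 4
f'(3.8628) = 78*3.8628 + 4 = 305.2984
x_1 = 3.8628 - 0.01*305.2984 = 0.8098


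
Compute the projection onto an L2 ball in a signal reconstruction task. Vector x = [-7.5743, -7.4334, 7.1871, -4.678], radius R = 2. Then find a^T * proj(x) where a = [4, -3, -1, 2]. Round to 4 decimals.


Step 1: Compute ||x|| (intermediates to 6 decimals).
||x|| = sqrt((-7.5743)^2 + (-7.4334)^2 + 7.1871^2 + (-4.678)^2) = 13.644176
Step 2: Project.
Since ||x|| > R, scale = R/||x|| = 2/13.644176 = 0.146583, proj(x) = scale * x
proj(x) = [-1.110264, -1.08961, 1.053507, -0.685715]
Step 3: Dot product.
a^T * proj(x) = 4*(-1.110264) - 3*(-1.08961) - 1*1.053507 + 2*(-0.685715) = -3.5972


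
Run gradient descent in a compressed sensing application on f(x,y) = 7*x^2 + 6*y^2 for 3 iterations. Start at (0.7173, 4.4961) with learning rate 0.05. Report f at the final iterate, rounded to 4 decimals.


Gradient descent on f(x,y) = 7*x^2 + 6*y^2.
Starting point: (0.7173, 4.4961), alpha = 0.05
Step 1: grad_x = 2*7*0.7173 = 10.0422, grad_y = 2*6*4.4961 = 53.9532
  x_1 = 0.7173 - 0.05*10.0422 = 0.2152
  y_1 = 4.4961 - 0.05*53.9532 = 1.7984
Step 2: grad_x = 2*7*0.2152 = 3.0127, grad_y = 2*6*1.7984 = 21.5813
  x_2 = 0.2152 - 0.05*3.0127 = 0.0646
  y_2 = 1.7984 - 0.05*21.5813 = 0.7194
Step 3: grad_x = 2*7*0.0646 = 0.9038, grad_y = 2*6*0.7194 = 8.6325
  x_3 = 0.0646 - 0.05*0.9038 = 0.0194
  y_3 = 0.7194 - 0.05*8.6325 = 0.2878
f(0.0194, 0.2878) = 7*0.0194^2 + 6*0.2878^2 = 0.4994


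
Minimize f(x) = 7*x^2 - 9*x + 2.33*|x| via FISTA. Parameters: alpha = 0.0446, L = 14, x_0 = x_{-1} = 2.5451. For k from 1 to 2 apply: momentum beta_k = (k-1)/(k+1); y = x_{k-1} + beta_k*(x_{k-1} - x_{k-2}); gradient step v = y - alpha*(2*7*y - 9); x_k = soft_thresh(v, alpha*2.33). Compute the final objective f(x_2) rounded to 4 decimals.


FISTA on f(x) = 7*x^2 - 9*x + 2.33*|x|
L = 14, alpha = 0.0446
Iteration 1: beta = 0.0, y = 2.5451 + 0.0*(2.5451 - 2.5451) = 2.5451
  grad(y) = 26.6314, v = y - alpha*grad = 1.3573
  prox(v) = soft_thresh(1.3573, 0.1039) = 1.2534
Iteration 2: beta = 0.3333, y = 1.2534 + 0.3333*(1.2534 - 2.5451) = 0.8229
  grad(y) = 2.5201, v = y - alpha*grad = 0.7105
  prox(v) = soft_thresh(0.7105, 0.1039) = 0.6065
f(x_2) = 7*0.6065^2 - 9*0.6065 + 2.33*|0.6065| = -1.4704


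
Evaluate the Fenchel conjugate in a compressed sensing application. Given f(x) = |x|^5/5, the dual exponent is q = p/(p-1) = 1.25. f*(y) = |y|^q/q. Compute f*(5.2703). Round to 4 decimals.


The conjugate exponent q satisfies 1/p + 1/q = 1.
p = 5, so q = 5/(5 - 1) = 1.25
|y|^q = 5.2703^1.25 = 7.9854
f*(5.2703) = 7.9854 / 1.25 = 6.3883


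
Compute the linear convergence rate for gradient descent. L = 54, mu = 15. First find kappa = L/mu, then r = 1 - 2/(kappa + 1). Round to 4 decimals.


Step 1: Compute the condition number.
kappa = L/mu = 54/15 = 3.6
Step 2: Compute the convergence rate.
r = 1 - 2/(kappa + 1) = 1 - 2*mu/(L + mu) = (L - mu)/(L + mu) = 39/69 = 0.5652


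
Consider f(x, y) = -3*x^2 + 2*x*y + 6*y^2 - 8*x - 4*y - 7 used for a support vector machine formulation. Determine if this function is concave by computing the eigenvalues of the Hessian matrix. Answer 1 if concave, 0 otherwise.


The Hessian of f(x,y) = -3*x^2 + 2*x*y + 6*y^2 - 8*x - 4*y - 7 is:
H = [[-6, 2], [2, 12]]
Trace = -6 + 12 = 6
Determinant = -6*12 - (2)^2 = -76
Discriminant = (6)^2 - 4*-76 = 340.0
Eigenvalues: lambda_1 = -6.2195, lambda_2 = 12.2195
The function is not concave.

0


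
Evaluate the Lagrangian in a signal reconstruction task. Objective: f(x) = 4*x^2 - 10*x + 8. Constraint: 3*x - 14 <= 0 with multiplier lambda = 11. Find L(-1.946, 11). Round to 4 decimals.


Step 1: Evaluate f(x).
f(-1.946) = 4*(-1.946)^2 - 10*(-1.946) + 8 = 42.6077
Step 2: Evaluate g(x).
g(-1.946) = 3*-1.946 - 14 = -19.838
Step 3: Compute Lagrangian.
L = 42.6077 + 11*-19.838 = -175.6103


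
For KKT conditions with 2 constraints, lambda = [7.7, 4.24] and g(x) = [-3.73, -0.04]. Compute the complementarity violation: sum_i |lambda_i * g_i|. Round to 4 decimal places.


KKT complementary slackness check:
lambda_1 * g_1 = 7.7 * -3.73 = -28.721
lambda_2 * g_2 = 4.24 * -0.04 = -0.1696
Total violation = 28.721 + 0.1696 = 28.8906


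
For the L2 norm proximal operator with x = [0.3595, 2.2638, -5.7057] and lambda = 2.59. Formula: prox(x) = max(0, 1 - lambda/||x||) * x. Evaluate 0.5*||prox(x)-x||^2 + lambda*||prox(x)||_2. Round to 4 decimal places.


Step 1: Compute ||x||.
||x|| = 6.1489
Step 2: Compute scaling factor.
scale = max(0, 1 - 2.59/6.1489) = 0.5788
Step 3: prox(x) = [0.2081, 1.3103, -3.3024]
||prox(x)|| = 3.5589
Step 4: Proximal objective.
0.5*||prox-x||^2 = 3.3541
lambda*||prox|| = 9.2176
Total = 12.5716


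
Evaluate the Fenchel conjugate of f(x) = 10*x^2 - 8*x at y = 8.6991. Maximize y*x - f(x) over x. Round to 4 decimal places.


f*(y) = sup_x {y*x - a*x^2 - b*x} = sup_x {(y-b)*x - a*x^2}
FOC: (y - b) - 2a*x = 0 => x* = (y - b)/(2a)
x* = (8.6991 + 8)/(2*10) = 0.835
f*(8.6991) = (y-b)^2/(4a) = (8.6991 + 8)^2/(4*10)
= 278.8599/40 = 6.9715


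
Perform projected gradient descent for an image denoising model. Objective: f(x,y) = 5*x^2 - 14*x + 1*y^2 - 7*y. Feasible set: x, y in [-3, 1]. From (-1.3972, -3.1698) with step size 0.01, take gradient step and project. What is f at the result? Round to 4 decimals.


Step 1: Compute gradient at (-1.3972, -3.1698).
grad_x = 2*5*-1.3972 - 14 = -27.972
grad_y = 2*1*-3.1698 - 7 = -13.3396
Step 2: Gradient step.
x_raw = -1.3972 - 0.01*-27.972 = -1.1175
y_raw = -3.1698 - 0.01*-13.3396 = -3.0364
Step 3: Project onto [-3, 1].
x_proj = clip(-1.1175) = -1.1175
y_proj = clip(-3.0364) = -3.0
Step 4: Evaluate f.
f(-1.1175, -3.0) = 51.8885


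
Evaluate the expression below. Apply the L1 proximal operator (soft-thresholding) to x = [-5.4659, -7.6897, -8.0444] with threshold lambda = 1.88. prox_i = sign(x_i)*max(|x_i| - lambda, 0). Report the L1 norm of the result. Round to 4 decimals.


Soft-thresholding with lambda = 1.88:
prox(-5.4659) = sign(-5.4659)*max(|-5.4659| - 1.88, 0) = -3.5859
prox(-7.6897) = sign(-7.6897)*max(|-7.6897| - 1.88, 0) = -5.8097
prox(-8.0444) = sign(-8.0444)*max(|-8.0444| - 1.88, 0) = -6.1644
prox(x) = [-3.5859, -5.8097, -6.1644]
||prox(x)||_1 = 3.5859 + 5.8097 + 6.1644 = 15.56


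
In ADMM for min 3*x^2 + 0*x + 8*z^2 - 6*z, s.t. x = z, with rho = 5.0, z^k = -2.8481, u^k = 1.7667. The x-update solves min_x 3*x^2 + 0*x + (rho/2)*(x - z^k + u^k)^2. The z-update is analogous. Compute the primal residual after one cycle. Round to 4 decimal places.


ADMM iteration with rho = 5.0, z^k = -2.8481, u^k = 1.7667
Step 1: x-update.
Minimize 3*x^2 + 0*x + (5.0/2)*(x + 2.8481 + 1.7667)^2
FOC: (2*3 + 5.0)*x = 0 + 5.0*(-2.8481 - 1.7667)
x^{k+1} = -2.0976
Step 2: z-update.
Minimize 8*z^2 - 6*z + (5.0/2)*(-2.0976 - z + 1.7667)^2
FOC: (2*8 + 5.0)*z = 6 + 5.0*(-2.0976 + 1.7667)
z^{k+1} = 0.2069
Step 3: u-update.
u^{k+1} = 1.7667 - 2.0976 - 0.2069 = -0.5379
Step 4: Primal residual = |-2.0976 - 0.2069| = 2.3046


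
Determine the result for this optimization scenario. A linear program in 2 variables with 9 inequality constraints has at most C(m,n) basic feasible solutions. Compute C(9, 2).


Each vertex corresponds to some choice of n active constraints out of m, so the number of vertices is at most C(m, n) = m! / (n!(m-n)!).
m = 9, n = 2
Numerator: 9 * 8
Denominator: 2! = 2
C(9, 2) = 36


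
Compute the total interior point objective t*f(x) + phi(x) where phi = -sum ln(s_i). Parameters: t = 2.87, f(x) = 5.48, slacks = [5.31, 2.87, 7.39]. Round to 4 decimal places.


Step 1: Compute log-barrier.
ln values: [1.6696, 1.0543, 2.0001]
phi = -(1.6696 + 1.0543 + 2.0001) = -4.724
Step 2: Compute augmented objective.
t*f(x) = 2.87*5.48 = 15.7276
Total = 15.7276 - 4.724 = 11.0036


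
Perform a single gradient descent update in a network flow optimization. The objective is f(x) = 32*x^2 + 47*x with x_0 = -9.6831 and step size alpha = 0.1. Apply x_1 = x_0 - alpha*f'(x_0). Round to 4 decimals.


We compute the gradient at x_0 and apply the update.
f'(x) = 64*x + 47
f'(-9.6831) = 64*-9.6831 + 47 = -572.7184
x_1 = -9.6831 - 0.1*-572.7184 = 47.5887


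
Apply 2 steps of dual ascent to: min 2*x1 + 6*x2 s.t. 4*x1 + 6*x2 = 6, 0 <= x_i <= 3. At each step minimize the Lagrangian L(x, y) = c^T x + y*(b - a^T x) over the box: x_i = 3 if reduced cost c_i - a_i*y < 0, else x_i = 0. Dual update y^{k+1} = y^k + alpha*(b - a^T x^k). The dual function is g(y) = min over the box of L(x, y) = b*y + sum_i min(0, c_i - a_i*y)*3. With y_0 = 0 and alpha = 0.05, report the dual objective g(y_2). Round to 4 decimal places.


Dual ascent for LP: min 2*x1 + 6*x2, 4*x1 + 6*x2 = 6, 0 <= x_i <= 3
Step 1: y^k = 0.0, reduced costs: (2.0, 6.0)
  x^k = (0.0, 0.0), subgradient = b - a^T x = 6.0
  y^{k+1} = 0.0 + 0.05*6.0 = 0.3
Step 2: y^k = 0.3, reduced costs: (0.8, 4.2)
  x^k = (0.0, 0.0), subgradient = b - a^T x = 6.0
  y^{k+1} = 0.3 + 0.05*6.0 = 0.6
Dual objective at y_2 = 0.6: reduced costs (-0.4, 2.4), box minimizer x = (3.0, 0.0)
g(y_2) = b*y + (c1 - a1*y)*x1 + (c2 - a2*y)*x2 = 6*0.6 + (-0.4)*3.0 + 2.4*0.0 = 3.6 - 1.2 + 0.0 = 2.4


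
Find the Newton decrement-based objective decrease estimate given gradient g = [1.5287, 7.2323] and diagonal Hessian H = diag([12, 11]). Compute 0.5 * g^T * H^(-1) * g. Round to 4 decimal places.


Step 1: H is diagonal, so H^(-1) * g = [0.1274, 0.6575].
Step 2: g^T H^(-1) g = sum_i g_i^2 / H_ii
  = (1.5287)^2/12 + (7.2323)^2/11
  = 0.1947 + 4.7551 = 4.9498
Step 3: Objective decrease = 0.5 * g^T H^(-1) g = 2.4749


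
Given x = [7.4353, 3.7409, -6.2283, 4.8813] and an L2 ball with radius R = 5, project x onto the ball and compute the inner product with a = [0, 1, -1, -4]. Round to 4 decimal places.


Step 1: Compute ||x|| (intermediates to 6 decimals).
||x|| = sqrt(7.4353^2 + 3.7409^2 + (-6.2283)^2 + 4.8813^2) = 11.484634
Step 2: Project.
Since ||x|| > R, scale = R/||x|| = 5/11.484634 = 0.435364, proj(x) = scale * x
proj(x) = [3.237062, 1.628653, -2.711578, 2.125142]
Step 3: Dot product.
a^T * proj(x) = 0*3.237062 + 1*1.628653 - 1*(-2.711578) - 4*2.125142 = -4.1603


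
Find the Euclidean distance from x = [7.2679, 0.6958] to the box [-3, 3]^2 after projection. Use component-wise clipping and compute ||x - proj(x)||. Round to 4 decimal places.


Project each component onto [-3, 3].
clip(7.2679) = 3.0, clip(0.6958) = 0.6958
Projection = [3.0, 0.6958]
Squared diffs: [18.215, 0.0]
Distance = sqrt(18.215) = 4.2679


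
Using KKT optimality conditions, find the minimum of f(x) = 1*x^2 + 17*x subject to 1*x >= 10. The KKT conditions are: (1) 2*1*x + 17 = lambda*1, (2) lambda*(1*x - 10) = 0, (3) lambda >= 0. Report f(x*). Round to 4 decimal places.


Step 1: Try lambda = 0 (constraint inactive).
x_unc = -17/(2*1) = -8.5
Check: 1*-8.5 = -8.5 < 10 -- violated!
Step 2: Constraint must be active: 1*x = 10
x* = 10/1 = 10.0
lambda = (2*1*10.0 + 17)/1 = 37.0
Step 3: Compute optimal value.
f(x*) = 1*10.0^2 + 17*10.0 = 270.0
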